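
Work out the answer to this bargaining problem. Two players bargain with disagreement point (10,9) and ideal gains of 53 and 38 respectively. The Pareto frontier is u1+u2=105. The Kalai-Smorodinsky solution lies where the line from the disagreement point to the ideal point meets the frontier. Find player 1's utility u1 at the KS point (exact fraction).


Step 1: At the KS point, (u1-d1)/r1 = (u2-d2)/r2 = t and u1+u2 = 105
Step 2: u1 = d1 + r1*t and u2 = d2 + r2*t, so (d1 + r1*t) + (d2 + r2*t) = 105
Step 3: t = (105 - 10 - 9)/(53 + 38) = 86/91
Step 4: u1 = d1 + r1*t = 10 + 53 * 86/91 = 5468/91
Step 5: (Check: u2 = d2 + r2*t = 4087/91; u1+u2 = 5468/91 + 4087/91 = 105, on the frontier.)

5468/91


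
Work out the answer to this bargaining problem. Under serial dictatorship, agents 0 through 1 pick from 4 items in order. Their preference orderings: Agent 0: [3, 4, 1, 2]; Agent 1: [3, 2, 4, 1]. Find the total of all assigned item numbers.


Step 1: Agent 0 picks item 3
Step 2: Agent 1 picks item 2
Step 3: Sum = 3 + 2 = 5

5


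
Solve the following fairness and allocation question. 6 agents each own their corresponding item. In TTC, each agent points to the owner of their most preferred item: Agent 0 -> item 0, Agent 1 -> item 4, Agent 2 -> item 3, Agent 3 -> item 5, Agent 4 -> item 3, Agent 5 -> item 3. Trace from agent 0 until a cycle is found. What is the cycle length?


Step 1: Trace the pointer graph from agent 0: 0 -> 0
Step 2: A cycle is detected when we revisit agent 0
Step 3: The cycle is: 0 -> 0
Step 4: Cycle length = 1

1


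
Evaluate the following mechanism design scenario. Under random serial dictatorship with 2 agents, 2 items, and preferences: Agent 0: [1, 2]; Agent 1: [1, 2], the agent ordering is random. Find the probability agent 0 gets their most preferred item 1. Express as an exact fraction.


Step 1: Agent 0 wants item 1
Step 2: There are 2 possible orderings of agents
Step 3: In 1 orderings, agent 0 gets item 1
Step 4: Probability = 1/2

1/2


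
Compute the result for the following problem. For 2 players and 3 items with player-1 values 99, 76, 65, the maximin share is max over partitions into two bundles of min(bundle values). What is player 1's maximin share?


Step 1: Item values = 99, 76, 65
Step 2: Enumerate all 2-bundle partitions and take the smaller bundle:
  Partition 1: {99} vs {76,65} -> bundles 99, 141; min = 99
  Partition 2: {76} vs {99,65} -> bundles 76, 164; min = 76
  Partition 3: {65} vs {99,76} -> bundles 65, 175; min = 65
Step 3: MMS = max(99, 76, 65) = 99

99


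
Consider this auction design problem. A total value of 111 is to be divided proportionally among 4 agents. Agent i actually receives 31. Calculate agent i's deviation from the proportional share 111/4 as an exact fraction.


Step 1: Proportional share = 111/4
Step 2: Agent's actual allocation = 31
Step 3: Excess = 31 - 111/4 = 13/4

13/4


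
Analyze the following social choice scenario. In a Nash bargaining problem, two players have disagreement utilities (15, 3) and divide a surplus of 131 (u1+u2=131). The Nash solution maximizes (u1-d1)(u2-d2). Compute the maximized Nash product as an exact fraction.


Step 1: The Nash solution splits surplus symmetrically above the disagreement point
Step 2: u1 = (total + d1 - d2)/2 = (131 + 15 - 3)/2 = 143/2
Step 3: u2 = (total - d1 + d2)/2 = (131 - 15 + 3)/2 = 119/2
Step 4: Nash product = (143/2 - 15) * (119/2 - 3)
Step 5: = 113/2 * 113/2 = 12769/4

12769/4


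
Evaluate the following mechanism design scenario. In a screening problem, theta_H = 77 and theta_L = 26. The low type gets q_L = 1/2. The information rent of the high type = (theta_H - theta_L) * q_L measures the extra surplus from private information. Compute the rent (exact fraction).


Step 1: theta_H - theta_L = 77 - 26 = 51
Step 2: Information rent = (theta_H - theta_L) * q_L
Step 3: = 51 * 1/2
Step 4: = 51/2

51/2


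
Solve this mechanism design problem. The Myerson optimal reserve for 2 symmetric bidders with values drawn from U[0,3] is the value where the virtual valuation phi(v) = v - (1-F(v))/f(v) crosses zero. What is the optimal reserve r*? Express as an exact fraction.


Step 1: For U[0,3], F(v) = v/3 and f(v) = 1/3
Step 2: phi(v) = v - (1 - v/3)/(1/3) = v - (3 - v) = 2v - 3
Step 3: Set phi(r*) = 0: 2r* - 3 = 0
Step 4: r* = 3/2 (the number of bidders n = 2 does not enter)

3/2


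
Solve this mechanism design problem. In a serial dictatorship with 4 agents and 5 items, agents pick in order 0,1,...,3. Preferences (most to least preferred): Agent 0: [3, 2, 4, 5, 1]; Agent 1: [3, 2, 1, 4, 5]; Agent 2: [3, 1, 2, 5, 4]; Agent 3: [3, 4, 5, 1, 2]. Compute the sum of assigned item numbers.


Step 1: Agent 0 picks item 3
Step 2: Agent 1 picks item 2
Step 3: Agent 2 picks item 1
Step 4: Agent 3 picks item 4
Step 5: Sum = 3 + 2 + 1 + 4 = 10

10


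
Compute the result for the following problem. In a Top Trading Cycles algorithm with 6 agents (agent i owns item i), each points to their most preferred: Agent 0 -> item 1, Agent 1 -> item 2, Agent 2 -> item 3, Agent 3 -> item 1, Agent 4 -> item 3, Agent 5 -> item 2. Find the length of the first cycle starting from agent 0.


Step 1: Trace the pointer graph from agent 0: 0 -> 1 -> 2 -> 3 -> 1
Step 2: A cycle is detected when we revisit agent 1
Step 3: The cycle is: 1 -> 2 -> 3 -> 1
Step 4: Cycle length = 3

3


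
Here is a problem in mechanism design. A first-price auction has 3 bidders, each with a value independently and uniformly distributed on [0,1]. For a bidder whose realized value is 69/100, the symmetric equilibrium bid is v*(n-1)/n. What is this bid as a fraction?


Step 1: The symmetric BNE bidding function is b(v) = v * (n-1) / n
Step 2: Substitute v = 69/100 and n = 3
Step 3: b = 69/100 * 2/3
Step 4: b = 23/50

23/50


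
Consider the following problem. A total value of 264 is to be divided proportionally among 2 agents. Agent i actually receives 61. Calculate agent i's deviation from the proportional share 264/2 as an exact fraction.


Step 1: Proportional share = 264/2 = 132
Step 2: Agent's actual allocation = 61
Step 3: Excess = 61 - 132 = -71

-71


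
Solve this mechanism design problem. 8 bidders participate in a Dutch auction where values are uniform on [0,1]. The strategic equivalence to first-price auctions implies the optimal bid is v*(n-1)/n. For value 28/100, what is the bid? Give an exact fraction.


Step 1: Dutch auctions are strategically equivalent to first-price auctions
Step 2: The equilibrium bid is b(v) = v*(n-1)/n
Step 3: b = 7/25 * 7/8
Step 4: b = 49/200

49/200


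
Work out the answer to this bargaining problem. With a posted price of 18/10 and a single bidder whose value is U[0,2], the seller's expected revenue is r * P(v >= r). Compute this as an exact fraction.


Step 1: Posted price r = 9/5, value support [0,2]
Step 2: P(v >= r) = (2 - 9/5)/2 = 1/10
Step 3: Expected revenue = r * P(v >= r) = 9/5 * 1/10
Step 4: Revenue = 9/50

9/50


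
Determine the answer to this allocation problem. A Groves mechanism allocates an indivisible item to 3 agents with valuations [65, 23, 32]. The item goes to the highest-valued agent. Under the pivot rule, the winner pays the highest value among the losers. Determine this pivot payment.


Step 1: The efficient winner is agent 0 with value 65
Step 2: Other agents' values: [23, 32]
Step 3: Pivot payment = max(others) = 32
Step 4: The winner pays 32

32


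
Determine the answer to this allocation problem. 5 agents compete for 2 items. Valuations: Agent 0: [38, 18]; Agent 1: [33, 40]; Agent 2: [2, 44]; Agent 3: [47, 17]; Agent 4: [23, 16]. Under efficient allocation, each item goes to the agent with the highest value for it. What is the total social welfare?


Step 1: For each item, find the maximum value among all agents.
Step 2: Item 0 -> Agent 3 (value 47)
Step 3: Item 1 -> Agent 2 (value 44)
Step 4: Total welfare = 47 + 44 = 91

91


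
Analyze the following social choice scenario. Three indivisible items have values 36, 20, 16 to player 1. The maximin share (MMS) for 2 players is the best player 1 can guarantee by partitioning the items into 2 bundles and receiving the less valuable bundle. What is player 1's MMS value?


Step 1: Item values = 36, 20, 16
Step 2: Enumerate all 2-bundle partitions and take the smaller bundle:
  Partition 1: {36} vs {20,16} -> bundles 36, 36; min = 36
  Partition 2: {20} vs {36,16} -> bundles 20, 52; min = 20
  Partition 3: {16} vs {36,20} -> bundles 16, 56; min = 16
Step 3: MMS = max(36, 20, 16) = 36

36


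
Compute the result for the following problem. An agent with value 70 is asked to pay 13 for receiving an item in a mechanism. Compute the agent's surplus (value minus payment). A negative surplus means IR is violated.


Step 1: Surplus = value - payment = 70 - 13 = 57
Step 2: IR is satisfied (surplus >= 0)

57


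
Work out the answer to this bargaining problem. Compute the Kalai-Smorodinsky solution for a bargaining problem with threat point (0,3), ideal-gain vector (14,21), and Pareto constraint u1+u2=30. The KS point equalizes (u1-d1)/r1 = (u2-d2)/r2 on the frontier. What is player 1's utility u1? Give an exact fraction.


Step 1: At the KS point, (u1-d1)/r1 = (u2-d2)/r2 = t and u1+u2 = 30
Step 2: u1 = d1 + r1*t and u2 = d2 + r2*t, so (d1 + r1*t) + (d2 + r2*t) = 30
Step 3: t = (30 - 0 - 3)/(14 + 21) = 27/35
Step 4: u1 = d1 + r1*t = 0 + 14 * 27/35 = 54/5
Step 5: (Check: u2 = d2 + r2*t = 96/5; u1+u2 = 54/5 + 96/5 = 30, on the frontier.)

54/5


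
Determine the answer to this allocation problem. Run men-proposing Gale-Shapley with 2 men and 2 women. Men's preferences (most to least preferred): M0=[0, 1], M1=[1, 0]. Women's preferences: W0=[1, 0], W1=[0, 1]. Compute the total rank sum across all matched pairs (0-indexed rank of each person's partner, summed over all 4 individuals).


Step 1: Run Gale-Shapley (men propose, women hold best offer):
  M0 proposes to W0; she accepts
  M1 proposes to W1; she accepts
Step 2: Final matching: W0-M0, W1-M1
Step 3: 0-indexed ranks (man's rank of his match, then woman's): 0 + 1 + 0 + 1
Step 4: Total rank sum = 2

2


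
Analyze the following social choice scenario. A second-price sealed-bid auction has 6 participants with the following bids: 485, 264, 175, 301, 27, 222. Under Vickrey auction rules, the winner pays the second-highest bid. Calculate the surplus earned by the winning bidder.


Step 1: Sort bids in descending order: 485, 301, 264, 222, 175, 27
Step 2: The winning bid is the highest: 485
Step 3: The payment equals the second-highest bid: 301
Step 4: Surplus = winner's bid - payment = 485 - 301 = 184

184


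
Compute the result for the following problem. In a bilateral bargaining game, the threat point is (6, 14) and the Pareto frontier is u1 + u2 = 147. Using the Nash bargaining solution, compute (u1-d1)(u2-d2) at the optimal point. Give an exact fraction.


Step 1: The Nash solution splits surplus symmetrically above the disagreement point
Step 2: u1 = (total + d1 - d2)/2 = (147 + 6 - 14)/2 = 139/2
Step 3: u2 = (total - d1 + d2)/2 = (147 - 6 + 14)/2 = 155/2
Step 4: Nash product = (139/2 - 6) * (155/2 - 14)
Step 5: = 127/2 * 127/2 = 16129/4

16129/4


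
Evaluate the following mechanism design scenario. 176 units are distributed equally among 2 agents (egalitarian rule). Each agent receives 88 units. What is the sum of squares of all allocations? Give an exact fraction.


Step 1: Each agent's share = 176/2 = 88
Step 2: Square of each share = (88)^2 = 7744
Step 3: Sum of squares = 2 * 7744 = 15488

15488


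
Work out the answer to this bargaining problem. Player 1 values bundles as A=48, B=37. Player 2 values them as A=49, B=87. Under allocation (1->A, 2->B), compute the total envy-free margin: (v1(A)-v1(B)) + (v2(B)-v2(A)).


Step 1: Player 1's margin = v1(A) - v1(B) = 48 - 37 = 11
Step 2: Player 2's margin = v2(B) - v2(A) = 87 - 49 = 38
Step 3: Total margin = 11 + 38 = 49

49


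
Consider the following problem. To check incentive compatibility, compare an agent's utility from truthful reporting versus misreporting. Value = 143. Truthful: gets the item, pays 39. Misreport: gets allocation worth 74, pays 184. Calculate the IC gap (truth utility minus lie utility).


Step 1: U(truth) = value - payment = 143 - 39 = 104
Step 2: U(lie) = allocation - payment = 74 - 184 = -110
Step 3: IC gap = 104 - (-110) = 214

214


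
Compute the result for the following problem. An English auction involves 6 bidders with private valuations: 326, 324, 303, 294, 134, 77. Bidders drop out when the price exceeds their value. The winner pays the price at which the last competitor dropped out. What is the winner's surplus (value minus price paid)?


Step 1: Identify the highest value: 326
Step 2: Identify the second-highest value: 324
Step 3: The final price = second-highest value = 324
Step 4: Surplus = 326 - 324 = 2

2


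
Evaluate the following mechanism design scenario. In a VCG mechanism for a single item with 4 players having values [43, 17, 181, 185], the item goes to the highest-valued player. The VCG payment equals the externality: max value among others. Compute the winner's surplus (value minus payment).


Step 1: The winner is the agent with the highest value: agent 3 with value 185
Step 2: Values of other agents: [43, 17, 181]
Step 3: VCG payment = max of others' values = 181
Step 4: Surplus = 185 - 181 = 4

4


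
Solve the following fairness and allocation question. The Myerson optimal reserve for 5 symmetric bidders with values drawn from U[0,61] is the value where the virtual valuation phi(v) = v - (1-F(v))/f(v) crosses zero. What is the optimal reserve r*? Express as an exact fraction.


Step 1: For U[0,61], F(v) = v/61 and f(v) = 1/61
Step 2: phi(v) = v - (1 - v/61)/(1/61) = v - (61 - v) = 2v - 61
Step 3: Set phi(r*) = 0: 2r* - 61 = 0
Step 4: r* = 61/2 (the number of bidders n = 5 does not enter)

61/2


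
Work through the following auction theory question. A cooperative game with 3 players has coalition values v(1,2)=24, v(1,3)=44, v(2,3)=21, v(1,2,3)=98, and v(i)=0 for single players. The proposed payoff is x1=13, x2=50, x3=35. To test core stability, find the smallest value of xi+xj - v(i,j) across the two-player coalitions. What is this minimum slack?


Step 1: Slack for coalition (1,2): x1+x2 - v12 = 63 - 24 = 39
Step 2: Slack for coalition (1,3): x1+x3 - v13 = 48 - 44 = 4
Step 3: Slack for coalition (2,3): x2+x3 - v23 = 85 - 21 = 64
Step 4: Minimum slack = min(39, 4, 64) = 4, attained by (1,3); no pair can gain by deviating, so the allocation is in the core

4


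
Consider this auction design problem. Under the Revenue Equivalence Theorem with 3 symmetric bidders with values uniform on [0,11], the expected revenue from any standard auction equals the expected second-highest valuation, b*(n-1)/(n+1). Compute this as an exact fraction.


Step 1: By Revenue Equivalence, expected revenue = b*(n-1)/(n+1)
Step 2: Substituting n = 3, b = 11
Step 3: Revenue = 11*(3-1)/(3+1) = 11*2/4
Step 4: Revenue = 22/4 = 11/2

11/2


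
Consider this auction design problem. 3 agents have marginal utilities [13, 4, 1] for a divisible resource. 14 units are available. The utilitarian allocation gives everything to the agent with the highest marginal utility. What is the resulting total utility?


Step 1: The marginal utilities are [13, 4, 1]
Step 2: The highest marginal utility is 13
Step 3: All 14 units go to that agent
Step 4: Total utility = 13 * 14 = 182

182


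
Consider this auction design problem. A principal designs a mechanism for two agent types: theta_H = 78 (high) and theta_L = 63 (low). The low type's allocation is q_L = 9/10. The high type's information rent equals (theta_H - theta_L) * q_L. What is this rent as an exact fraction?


Step 1: theta_H - theta_L = 78 - 63 = 15
Step 2: Information rent = (theta_H - theta_L) * q_L
Step 3: = 15 * 9/10
Step 4: = 27/2

27/2


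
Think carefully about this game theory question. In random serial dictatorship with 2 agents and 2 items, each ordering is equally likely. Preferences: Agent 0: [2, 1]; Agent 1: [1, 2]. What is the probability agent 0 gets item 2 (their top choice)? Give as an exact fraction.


Step 1: Agent 0 wants item 2
Step 2: There are 2 possible orderings of agents
Step 3: In 2 orderings, agent 0 gets item 2
Step 4: Probability = 2/2 = 1

1


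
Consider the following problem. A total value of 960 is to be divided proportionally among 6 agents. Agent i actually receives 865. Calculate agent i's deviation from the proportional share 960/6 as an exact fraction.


Step 1: Proportional share = 960/6 = 160
Step 2: Agent's actual allocation = 865
Step 3: Excess = 865 - 160 = 705

705


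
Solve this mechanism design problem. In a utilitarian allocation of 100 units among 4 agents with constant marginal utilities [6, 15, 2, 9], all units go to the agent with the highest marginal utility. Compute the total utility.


Step 1: The marginal utilities are [6, 15, 2, 9]
Step 2: The highest marginal utility is 15
Step 3: All 100 units go to that agent
Step 4: Total utility = 15 * 100 = 1500

1500


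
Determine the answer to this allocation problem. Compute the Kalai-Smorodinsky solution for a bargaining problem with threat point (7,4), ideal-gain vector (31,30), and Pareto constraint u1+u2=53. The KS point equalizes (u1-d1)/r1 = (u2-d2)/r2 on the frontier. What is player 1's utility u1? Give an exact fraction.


Step 1: At the KS point, (u1-d1)/r1 = (u2-d2)/r2 = t and u1+u2 = 53
Step 2: u1 = d1 + r1*t and u2 = d2 + r2*t, so (d1 + r1*t) + (d2 + r2*t) = 53
Step 3: t = (53 - 7 - 4)/(31 + 30) = 42/61
Step 4: u1 = d1 + r1*t = 7 + 31 * 42/61 = 1729/61
Step 5: (Check: u2 = d2 + r2*t = 1504/61; u1+u2 = 1729/61 + 1504/61 = 53, on the frontier.)

1729/61


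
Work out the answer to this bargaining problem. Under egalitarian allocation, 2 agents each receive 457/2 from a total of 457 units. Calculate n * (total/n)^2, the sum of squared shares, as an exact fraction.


Step 1: Each agent's share = 457/2
Step 2: Square of each share = (457/2)^2 = 208849/4
Step 3: Sum of squares = 2 * 208849/4 = 208849/2

208849/2


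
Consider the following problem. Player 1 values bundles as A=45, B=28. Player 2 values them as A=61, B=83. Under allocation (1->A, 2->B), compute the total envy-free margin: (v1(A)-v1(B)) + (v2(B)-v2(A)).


Step 1: Player 1's margin = v1(A) - v1(B) = 45 - 28 = 17
Step 2: Player 2's margin = v2(B) - v2(A) = 83 - 61 = 22
Step 3: Total margin = 17 + 22 = 39

39


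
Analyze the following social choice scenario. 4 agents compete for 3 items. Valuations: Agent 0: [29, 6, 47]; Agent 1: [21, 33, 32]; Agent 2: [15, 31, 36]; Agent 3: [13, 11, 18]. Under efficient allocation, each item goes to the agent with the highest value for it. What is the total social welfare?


Step 1: For each item, find the maximum value among all agents.
Step 2: Item 0 -> Agent 0 (value 29)
Step 3: Item 1 -> Agent 1 (value 33)
Step 4: Item 2 -> Agent 0 (value 47)
Step 5: Total welfare = 29 + 33 + 47 = 109

109


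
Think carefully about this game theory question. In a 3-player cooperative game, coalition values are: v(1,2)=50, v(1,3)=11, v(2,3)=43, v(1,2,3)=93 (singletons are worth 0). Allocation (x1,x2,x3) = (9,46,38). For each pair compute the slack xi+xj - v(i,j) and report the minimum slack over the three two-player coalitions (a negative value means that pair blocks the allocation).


Step 1: Slack for coalition (1,2): x1+x2 - v12 = 55 - 50 = 5
Step 2: Slack for coalition (1,3): x1+x3 - v13 = 47 - 11 = 36
Step 3: Slack for coalition (2,3): x2+x3 - v23 = 84 - 43 = 41
Step 4: Minimum slack = min(5, 36, 41) = 5, attained by (1,2); no pair can gain by deviating, so the allocation is in the core

5


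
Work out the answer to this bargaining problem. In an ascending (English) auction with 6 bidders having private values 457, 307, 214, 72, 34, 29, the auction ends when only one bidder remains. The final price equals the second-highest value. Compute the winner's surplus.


Step 1: Identify the highest value: 457
Step 2: Identify the second-highest value: 307
Step 3: The final price = second-highest value = 307
Step 4: Surplus = 457 - 307 = 150

150


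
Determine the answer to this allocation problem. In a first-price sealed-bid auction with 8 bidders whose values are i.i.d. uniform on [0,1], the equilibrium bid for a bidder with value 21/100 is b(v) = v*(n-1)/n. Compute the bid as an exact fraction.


Step 1: The symmetric BNE bidding function is b(v) = v * (n-1) / n
Step 2: Substitute v = 21/100 and n = 8
Step 3: b = 21/100 * 7/8
Step 4: b = 147/800

147/800


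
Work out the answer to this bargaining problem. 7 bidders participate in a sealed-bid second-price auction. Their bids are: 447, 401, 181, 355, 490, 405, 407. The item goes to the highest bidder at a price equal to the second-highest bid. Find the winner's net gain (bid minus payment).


Step 1: Sort bids in descending order: 490, 447, 407, 405, 401, 355, 181
Step 2: The winning bid is the highest: 490
Step 3: The payment equals the second-highest bid: 447
Step 4: Surplus = winner's bid - payment = 490 - 447 = 43

43


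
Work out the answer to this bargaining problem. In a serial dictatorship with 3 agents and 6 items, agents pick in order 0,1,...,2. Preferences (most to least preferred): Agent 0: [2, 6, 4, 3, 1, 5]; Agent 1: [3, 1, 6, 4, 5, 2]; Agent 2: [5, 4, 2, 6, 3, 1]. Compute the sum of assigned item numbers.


Step 1: Agent 0 picks item 2
Step 2: Agent 1 picks item 3
Step 3: Agent 2 picks item 5
Step 4: Sum = 2 + 3 + 5 = 10

10


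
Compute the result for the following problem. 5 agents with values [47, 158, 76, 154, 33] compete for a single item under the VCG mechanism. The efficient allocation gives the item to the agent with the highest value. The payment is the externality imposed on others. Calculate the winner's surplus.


Step 1: The winner is the agent with the highest value: agent 1 with value 158
Step 2: Values of other agents: [47, 76, 154, 33]
Step 3: VCG payment = max of others' values = 154
Step 4: Surplus = 158 - 154 = 4

4


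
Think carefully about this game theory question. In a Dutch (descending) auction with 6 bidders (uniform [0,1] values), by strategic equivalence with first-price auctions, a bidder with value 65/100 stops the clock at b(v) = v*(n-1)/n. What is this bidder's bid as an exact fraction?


Step 1: Dutch auctions are strategically equivalent to first-price auctions
Step 2: The equilibrium bid is b(v) = v*(n-1)/n
Step 3: b = 13/20 * 5/6
Step 4: b = 13/24

13/24


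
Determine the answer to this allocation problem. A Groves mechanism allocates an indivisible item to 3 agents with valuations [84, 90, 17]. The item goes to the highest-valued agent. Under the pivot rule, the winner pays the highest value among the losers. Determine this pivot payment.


Step 1: The efficient winner is agent 1 with value 90
Step 2: Other agents' values: [84, 17]
Step 3: Pivot payment = max(others) = 84
Step 4: The winner pays 84

84


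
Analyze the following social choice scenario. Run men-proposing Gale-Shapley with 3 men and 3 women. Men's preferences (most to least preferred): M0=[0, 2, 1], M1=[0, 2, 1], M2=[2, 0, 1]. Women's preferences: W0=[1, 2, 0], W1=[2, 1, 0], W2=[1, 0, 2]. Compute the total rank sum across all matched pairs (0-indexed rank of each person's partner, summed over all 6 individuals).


Step 1: Run Gale-Shapley (men propose, women hold best offer):
  M0 proposes to W0; she accepts
  M1 proposes to W0; she switches from M0
  M2 proposes to W2; she accepts
  M0 proposes to W2; she switches from M2
  M2 proposes to W0; rejected
  M2 proposes to W1; she accepts
Step 2: Final matching: W0-M1, W1-M2, W2-M0
Step 3: 0-indexed ranks (man's rank of his match, then woman's): 0 + 0 + 2 + 0 + 1 + 1
Step 4: Total rank sum = 4

4


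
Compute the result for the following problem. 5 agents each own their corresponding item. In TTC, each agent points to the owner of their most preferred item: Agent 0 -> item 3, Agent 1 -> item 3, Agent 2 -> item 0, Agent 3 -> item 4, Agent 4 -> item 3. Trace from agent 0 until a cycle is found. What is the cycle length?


Step 1: Trace the pointer graph from agent 0: 0 -> 3 -> 4 -> 3
Step 2: A cycle is detected when we revisit agent 3
Step 3: The cycle is: 3 -> 4 -> 3
Step 4: Cycle length = 2

2


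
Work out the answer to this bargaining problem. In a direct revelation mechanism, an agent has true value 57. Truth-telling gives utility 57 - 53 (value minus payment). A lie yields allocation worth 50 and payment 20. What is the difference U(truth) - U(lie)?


Step 1: U(truth) = value - payment = 57 - 53 = 4
Step 2: U(lie) = allocation - payment = 50 - 20 = 30
Step 3: IC gap = 4 - 30 = -26

-26


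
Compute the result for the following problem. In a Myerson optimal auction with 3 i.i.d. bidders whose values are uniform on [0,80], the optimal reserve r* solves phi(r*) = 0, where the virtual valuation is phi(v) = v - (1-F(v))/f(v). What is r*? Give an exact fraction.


Step 1: For U[0,80], F(v) = v/80 and f(v) = 1/80
Step 2: phi(v) = v - (1 - v/80)/(1/80) = v - (80 - v) = 2v - 80
Step 3: Set phi(r*) = 0: 2r* - 80 = 0
Step 4: r* = 80/2 = 40 (the number of bidders n = 3 does not enter)

40


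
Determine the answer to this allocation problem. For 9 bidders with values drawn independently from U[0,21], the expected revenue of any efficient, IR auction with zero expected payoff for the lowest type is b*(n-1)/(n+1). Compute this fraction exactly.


Step 1: By Revenue Equivalence, expected revenue = b*(n-1)/(n+1)
Step 2: Substituting n = 9, b = 21
Step 3: Revenue = 21*(9-1)/(9+1) = 21*8/10
Step 4: Revenue = 168/10 = 84/5

84/5


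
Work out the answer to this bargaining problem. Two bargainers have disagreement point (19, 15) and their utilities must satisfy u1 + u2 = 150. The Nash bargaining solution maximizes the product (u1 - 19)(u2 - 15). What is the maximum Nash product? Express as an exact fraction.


Step 1: The Nash solution splits surplus symmetrically above the disagreement point
Step 2: u1 = (total + d1 - d2)/2 = (150 + 19 - 15)/2 = 77
Step 3: u2 = (total - d1 + d2)/2 = (150 - 19 + 15)/2 = 73
Step 4: Nash product = (77 - 19) * (73 - 15)
Step 5: = 58 * 58 = 3364

3364


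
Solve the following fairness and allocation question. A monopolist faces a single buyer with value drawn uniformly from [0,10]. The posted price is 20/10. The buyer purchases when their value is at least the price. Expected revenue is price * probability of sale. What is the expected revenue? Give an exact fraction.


Step 1: Posted price r = 2, value support [0,10]
Step 2: P(v >= r) = (10 - 2)/10 = 4/5
Step 3: Expected revenue = r * P(v >= r) = 2 * 4/5
Step 4: Revenue = 8/5

8/5


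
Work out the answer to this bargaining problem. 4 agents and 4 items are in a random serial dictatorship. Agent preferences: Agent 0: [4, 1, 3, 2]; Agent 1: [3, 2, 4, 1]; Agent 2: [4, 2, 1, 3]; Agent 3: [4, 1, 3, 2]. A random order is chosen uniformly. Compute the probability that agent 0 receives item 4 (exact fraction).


Step 1: Agent 0 wants item 4
Step 2: There are 24 possible orderings of agents
Step 3: In 8 orderings, agent 0 gets item 4
Step 4: Probability = 8/24 = 1/3

1/3


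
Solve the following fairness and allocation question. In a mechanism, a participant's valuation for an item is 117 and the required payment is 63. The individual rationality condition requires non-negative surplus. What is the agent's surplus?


Step 1: Surplus = value - payment = 117 - 63 = 54
Step 2: IR is satisfied (surplus >= 0)

54


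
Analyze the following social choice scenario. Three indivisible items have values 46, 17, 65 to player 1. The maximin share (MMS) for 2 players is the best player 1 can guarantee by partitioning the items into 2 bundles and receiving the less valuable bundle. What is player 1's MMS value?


Step 1: Item values = 46, 17, 65
Step 2: Enumerate all 2-bundle partitions and take the smaller bundle:
  Partition 1: {46} vs {17,65} -> bundles 46, 82; min = 46
  Partition 2: {17} vs {46,65} -> bundles 17, 111; min = 17
  Partition 3: {65} vs {46,17} -> bundles 65, 63; min = 63
Step 3: MMS = max(46, 17, 63) = 63

63


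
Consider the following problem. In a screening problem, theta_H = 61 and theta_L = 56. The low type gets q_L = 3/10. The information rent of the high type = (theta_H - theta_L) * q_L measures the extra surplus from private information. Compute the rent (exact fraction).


Step 1: theta_H - theta_L = 61 - 56 = 5
Step 2: Information rent = (theta_H - theta_L) * q_L
Step 3: = 5 * 3/10
Step 4: = 3/2

3/2


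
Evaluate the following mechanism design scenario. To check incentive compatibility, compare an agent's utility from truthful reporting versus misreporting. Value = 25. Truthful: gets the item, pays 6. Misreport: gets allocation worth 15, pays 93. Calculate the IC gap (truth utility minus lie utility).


Step 1: U(truth) = value - payment = 25 - 6 = 19
Step 2: U(lie) = allocation - payment = 15 - 93 = -78
Step 3: IC gap = 19 - (-78) = 97

97


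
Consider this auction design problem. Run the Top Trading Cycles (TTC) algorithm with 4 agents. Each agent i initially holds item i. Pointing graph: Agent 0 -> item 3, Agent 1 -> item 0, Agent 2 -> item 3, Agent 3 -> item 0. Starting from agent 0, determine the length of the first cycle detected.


Step 1: Trace the pointer graph from agent 0: 0 -> 3 -> 0
Step 2: A cycle is detected when we revisit agent 0
Step 3: The cycle is: 0 -> 3 -> 0
Step 4: Cycle length = 2

2


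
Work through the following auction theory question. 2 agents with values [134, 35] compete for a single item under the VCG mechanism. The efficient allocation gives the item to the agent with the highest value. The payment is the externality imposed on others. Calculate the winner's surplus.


Step 1: The winner is the agent with the highest value: agent 0 with value 134
Step 2: Values of other agents: [35]
Step 3: VCG payment = max of others' values = 35
Step 4: Surplus = 134 - 35 = 99

99


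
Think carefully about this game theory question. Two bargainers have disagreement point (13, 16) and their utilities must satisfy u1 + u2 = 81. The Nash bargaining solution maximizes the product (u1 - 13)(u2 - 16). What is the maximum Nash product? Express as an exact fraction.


Step 1: The Nash solution splits surplus symmetrically above the disagreement point
Step 2: u1 = (total + d1 - d2)/2 = (81 + 13 - 16)/2 = 39
Step 3: u2 = (total - d1 + d2)/2 = (81 - 13 + 16)/2 = 42
Step 4: Nash product = (39 - 13) * (42 - 16)
Step 5: = 26 * 26 = 676

676


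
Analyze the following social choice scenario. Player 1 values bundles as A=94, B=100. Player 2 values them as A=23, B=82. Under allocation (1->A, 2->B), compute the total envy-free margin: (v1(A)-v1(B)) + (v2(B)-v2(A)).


Step 1: Player 1's margin = v1(A) - v1(B) = 94 - 100 = -6
Step 2: Player 2's margin = v2(B) - v2(A) = 82 - 23 = 59
Step 3: Total margin = -6 + 59 = 53

53


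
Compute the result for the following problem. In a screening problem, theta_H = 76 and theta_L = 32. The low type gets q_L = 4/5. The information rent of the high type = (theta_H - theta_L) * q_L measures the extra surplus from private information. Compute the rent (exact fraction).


Step 1: theta_H - theta_L = 76 - 32 = 44
Step 2: Information rent = (theta_H - theta_L) * q_L
Step 3: = 44 * 4/5
Step 4: = 176/5

176/5


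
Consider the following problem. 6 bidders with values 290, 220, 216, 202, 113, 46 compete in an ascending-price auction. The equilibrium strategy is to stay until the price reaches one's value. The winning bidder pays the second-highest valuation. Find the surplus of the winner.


Step 1: Identify the highest value: 290
Step 2: Identify the second-highest value: 220
Step 3: The final price = second-highest value = 220
Step 4: Surplus = 290 - 220 = 70

70


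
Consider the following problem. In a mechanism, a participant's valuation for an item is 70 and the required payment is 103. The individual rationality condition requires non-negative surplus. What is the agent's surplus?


Step 1: Surplus = value - payment = 70 - 103 = -33
Step 2: IR is violated (surplus < 0)

-33


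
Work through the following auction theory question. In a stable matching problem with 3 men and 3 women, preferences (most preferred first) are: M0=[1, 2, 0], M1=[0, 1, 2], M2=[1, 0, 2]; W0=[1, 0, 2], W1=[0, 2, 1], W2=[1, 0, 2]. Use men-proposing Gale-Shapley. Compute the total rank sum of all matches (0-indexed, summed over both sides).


Step 1: Run Gale-Shapley (men propose, women hold best offer):
  M0 proposes to W1; she accepts
  M1 proposes to W0; she accepts
  M2 proposes to W1; rejected
  M2 proposes to W0; rejected
  M2 proposes to W2; she accepts
Step 2: Final matching: W0-M1, W1-M0, W2-M2
Step 3: 0-indexed ranks (man's rank of his match, then woman's): 0 + 0 + 0 + 0 + 2 + 2
Step 4: Total rank sum = 4

4


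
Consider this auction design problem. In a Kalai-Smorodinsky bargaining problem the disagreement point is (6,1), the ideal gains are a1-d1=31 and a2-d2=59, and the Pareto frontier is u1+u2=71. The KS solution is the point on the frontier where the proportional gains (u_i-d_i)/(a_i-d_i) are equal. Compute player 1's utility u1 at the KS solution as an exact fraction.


Step 1: At the KS point, (u1-d1)/r1 = (u2-d2)/r2 = t and u1+u2 = 71
Step 2: u1 = d1 + r1*t and u2 = d2 + r2*t, so (d1 + r1*t) + (d2 + r2*t) = 71
Step 3: t = (71 - 6 - 1)/(31 + 59) = 64/90 = 32/45
Step 4: u1 = d1 + r1*t = 6 + 31 * 32/45 = 1262/45
Step 5: (Check: u2 = d2 + r2*t = 1933/45; u1+u2 = 1262/45 + 1933/45 = 71, on the frontier.)

1262/45


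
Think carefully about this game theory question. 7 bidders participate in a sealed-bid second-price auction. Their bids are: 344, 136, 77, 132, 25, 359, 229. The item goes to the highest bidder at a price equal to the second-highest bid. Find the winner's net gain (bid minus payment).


Step 1: Sort bids in descending order: 359, 344, 229, 136, 132, 77, 25
Step 2: The winning bid is the highest: 359
Step 3: The payment equals the second-highest bid: 344
Step 4: Surplus = winner's bid - payment = 359 - 344 = 15

15


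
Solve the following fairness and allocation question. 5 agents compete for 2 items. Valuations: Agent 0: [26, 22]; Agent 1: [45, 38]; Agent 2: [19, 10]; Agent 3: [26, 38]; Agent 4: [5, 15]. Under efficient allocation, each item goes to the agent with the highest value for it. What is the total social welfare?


Step 1: For each item, find the maximum value among all agents.
Step 2: Item 0 -> Agent 1 (value 45)
Step 3: Item 1 -> Agent 1 (value 38)
Step 4: Total welfare = 45 + 38 = 83

83


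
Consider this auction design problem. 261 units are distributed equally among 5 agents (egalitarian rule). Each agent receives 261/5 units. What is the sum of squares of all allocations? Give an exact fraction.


Step 1: Each agent's share = 261/5
Step 2: Square of each share = (261/5)^2 = 68121/25
Step 3: Sum of squares = 5 * 68121/25 = 68121/5

68121/5


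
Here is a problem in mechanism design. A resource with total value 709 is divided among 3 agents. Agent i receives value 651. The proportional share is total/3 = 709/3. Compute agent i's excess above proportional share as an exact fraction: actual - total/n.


Step 1: Proportional share = 709/3
Step 2: Agent's actual allocation = 651
Step 3: Excess = 651 - 709/3 = 1244/3

1244/3


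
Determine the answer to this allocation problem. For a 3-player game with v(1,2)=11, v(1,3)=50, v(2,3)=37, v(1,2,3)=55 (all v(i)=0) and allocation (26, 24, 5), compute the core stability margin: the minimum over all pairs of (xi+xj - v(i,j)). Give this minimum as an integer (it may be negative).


Step 1: Slack for coalition (1,2): x1+x2 - v12 = 50 - 11 = 39
Step 2: Slack for coalition (1,3): x1+x3 - v13 = 31 - 50 = -19
Step 3: Slack for coalition (2,3): x2+x3 - v23 = 29 - 37 = -8
Step 4: Minimum slack = min(39, -19, -8) = -19, attained by (1,3); coalition (1,3) can block (slack < 0), so the allocation is not in the core

-19


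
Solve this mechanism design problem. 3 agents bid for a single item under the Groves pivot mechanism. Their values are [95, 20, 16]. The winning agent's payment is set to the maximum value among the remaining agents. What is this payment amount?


Step 1: The efficient winner is agent 0 with value 95
Step 2: Other agents' values: [20, 16]
Step 3: Pivot payment = max(others) = 20
Step 4: The winner pays 20

20


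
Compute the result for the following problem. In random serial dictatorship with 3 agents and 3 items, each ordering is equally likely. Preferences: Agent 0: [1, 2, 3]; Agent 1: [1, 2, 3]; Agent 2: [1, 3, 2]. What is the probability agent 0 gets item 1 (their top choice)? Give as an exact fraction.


Step 1: Agent 0 wants item 1
Step 2: There are 6 possible orderings of agents
Step 3: In 2 orderings, agent 0 gets item 1
Step 4: Probability = 2/6 = 1/3

1/3


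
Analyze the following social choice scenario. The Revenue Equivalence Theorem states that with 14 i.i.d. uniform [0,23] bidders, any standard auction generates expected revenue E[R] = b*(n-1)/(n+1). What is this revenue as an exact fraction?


Step 1: By Revenue Equivalence, expected revenue = b*(n-1)/(n+1)
Step 2: Substituting n = 14, b = 23
Step 3: Revenue = 23*(14-1)/(14+1) = 23*13/15
Step 4: Revenue = 299/15

299/15


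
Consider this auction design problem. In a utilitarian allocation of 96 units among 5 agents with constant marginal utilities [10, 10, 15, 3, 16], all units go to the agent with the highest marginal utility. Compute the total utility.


Step 1: The marginal utilities are [10, 10, 15, 3, 16]
Step 2: The highest marginal utility is 16
Step 3: All 96 units go to that agent
Step 4: Total utility = 16 * 96 = 1536

1536


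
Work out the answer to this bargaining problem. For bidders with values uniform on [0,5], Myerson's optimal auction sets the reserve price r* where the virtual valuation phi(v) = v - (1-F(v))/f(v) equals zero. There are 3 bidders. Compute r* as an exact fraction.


Step 1: For U[0,5], F(v) = v/5 and f(v) = 1/5
Step 2: phi(v) = v - (1 - v/5)/(1/5) = v - (5 - v) = 2v - 5
Step 3: Set phi(r*) = 0: 2r* - 5 = 0
Step 4: r* = 5/2 (the number of bidders n = 3 does not enter)

5/2


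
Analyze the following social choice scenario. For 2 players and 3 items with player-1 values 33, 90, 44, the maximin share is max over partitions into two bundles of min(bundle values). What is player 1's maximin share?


Step 1: Item values = 33, 90, 44
Step 2: Enumerate all 2-bundle partitions and take the smaller bundle:
  Partition 1: {33} vs {90,44} -> bundles 33, 134; min = 33
  Partition 2: {90} vs {33,44} -> bundles 90, 77; min = 77
  Partition 3: {44} vs {33,90} -> bundles 44, 123; min = 44
Step 3: MMS = max(33, 77, 44) = 77

77


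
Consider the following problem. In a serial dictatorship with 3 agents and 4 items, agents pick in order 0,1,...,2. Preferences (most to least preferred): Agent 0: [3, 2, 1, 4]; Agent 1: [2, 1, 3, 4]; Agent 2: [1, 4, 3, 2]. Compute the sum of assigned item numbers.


Step 1: Agent 0 picks item 3
Step 2: Agent 1 picks item 2
Step 3: Agent 2 picks item 1
Step 4: Sum = 3 + 2 + 1 = 6

6


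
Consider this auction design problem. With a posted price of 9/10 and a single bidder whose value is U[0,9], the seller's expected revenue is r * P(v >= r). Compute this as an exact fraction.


Step 1: Posted price r = 9/10, value support [0,9]
Step 2: P(v >= r) = (9 - 9/10)/9 = 9/10
Step 3: Expected revenue = r * P(v >= r) = 9/10 * 9/10
Step 4: Revenue = 81/100

81/100


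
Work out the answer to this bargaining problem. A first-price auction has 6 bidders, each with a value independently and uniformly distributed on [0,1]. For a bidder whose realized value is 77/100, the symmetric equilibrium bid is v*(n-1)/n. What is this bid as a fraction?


Step 1: The symmetric BNE bidding function is b(v) = v * (n-1) / n
Step 2: Substitute v = 77/100 and n = 6
Step 3: b = 77/100 * 5/6
Step 4: b = 77/120

77/120
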